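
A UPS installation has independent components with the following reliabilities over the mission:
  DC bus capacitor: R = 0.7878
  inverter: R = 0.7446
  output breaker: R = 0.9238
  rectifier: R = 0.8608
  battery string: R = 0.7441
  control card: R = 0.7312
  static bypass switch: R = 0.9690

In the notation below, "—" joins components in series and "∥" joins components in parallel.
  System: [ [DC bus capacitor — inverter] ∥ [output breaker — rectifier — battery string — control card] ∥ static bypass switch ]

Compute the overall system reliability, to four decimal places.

Series (DC bus capacitor and inverter): 0.787800 × 0.744600 = 0.586596
Series (output breaker, rectifier, battery string, and control card): 0.923800 × 0.860800 × 0.744100 × 0.731200 = 0.432661
Parallel ([0.586596], [0.432661], and static bypass switch): 1 − (1 − 0.586596)(1 − 0.432661)(1 − 0.969000) = 0.9927

0.9927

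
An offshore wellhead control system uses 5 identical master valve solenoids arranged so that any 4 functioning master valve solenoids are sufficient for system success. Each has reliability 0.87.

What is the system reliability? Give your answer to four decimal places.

0.8708

R = Σ_{i=4}^{5} C(5,i) p^i (1−p)^{5−i} with p = 0.87
C(5,4)·0.87^4·0.13^1 = 0.372383
C(5,5)·0.87^5·0.13^0 = 0.498421
Sum = 0.8708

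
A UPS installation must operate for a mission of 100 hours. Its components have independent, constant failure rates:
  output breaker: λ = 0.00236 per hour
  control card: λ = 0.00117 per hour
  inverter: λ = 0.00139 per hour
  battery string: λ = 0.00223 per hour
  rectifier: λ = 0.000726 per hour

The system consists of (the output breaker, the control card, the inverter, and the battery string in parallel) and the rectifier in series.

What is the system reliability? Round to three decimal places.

R(output breaker) = exp(−0.00236 × 100) = 0.78978
R(control card) = exp(−0.00117 × 100) = 0.88959
R(inverter) = exp(−0.00139 × 100) = 0.87023
R(battery string) = exp(−0.00223 × 100) = 0.80011
R(rectifier) = exp(−0.000726 × 100) = 0.92997
Parallel (output breaker, control card, inverter, and battery string): 1 − (1 − 0.78978)(1 − 0.88959)(1 − 0.87023)(1 − 0.80011) = 0.99940
Series ([0.99940] and rectifier): 0.99940 × 0.92997 = 0.929

0.929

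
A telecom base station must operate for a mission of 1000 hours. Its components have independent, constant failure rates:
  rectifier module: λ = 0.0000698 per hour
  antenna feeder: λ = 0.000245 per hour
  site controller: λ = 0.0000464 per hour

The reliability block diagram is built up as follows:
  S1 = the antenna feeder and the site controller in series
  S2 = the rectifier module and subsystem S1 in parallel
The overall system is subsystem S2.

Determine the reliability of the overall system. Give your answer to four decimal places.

R(rectifier module) = exp(−0.0000698 × 1000) = 0.932580
R(antenna feeder) = exp(−0.000245 × 1000) = 0.782705
R(site controller) = exp(−0.0000464 × 1000) = 0.954660
Series (antenna feeder and site controller): 0.782705 × 0.954660 = 0.747217
Parallel (rectifier module and [0.747217]): 1 − (1 − 0.932580)(1 − 0.747217) = 0.9830

0.9830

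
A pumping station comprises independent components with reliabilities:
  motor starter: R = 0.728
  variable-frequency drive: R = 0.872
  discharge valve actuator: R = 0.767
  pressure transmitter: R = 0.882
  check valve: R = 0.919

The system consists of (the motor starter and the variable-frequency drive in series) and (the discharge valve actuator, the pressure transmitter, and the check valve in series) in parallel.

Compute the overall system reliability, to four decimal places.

Series (motor starter and variable-frequency drive): 0.728000 × 0.872000 = 0.634816
Series (discharge valve actuator, pressure transmitter, and check valve): 0.767000 × 0.882000 × 0.919000 = 0.621698
Parallel ([0.634816] and [0.621698]): 1 − (1 − 0.634816)(1 − 0.621698) = 0.8619

0.8619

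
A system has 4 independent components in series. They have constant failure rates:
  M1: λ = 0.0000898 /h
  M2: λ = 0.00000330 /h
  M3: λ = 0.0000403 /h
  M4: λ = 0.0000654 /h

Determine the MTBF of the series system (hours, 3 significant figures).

5030

Series of exponential components: λ_sys = Σ λ_i
λ_sys = 0.0000898 + 0.00000330 + 0.0000403 + 0.0000654 = 1.9880e-04 /h
MTBF = 1 / λ_sys = 5030 h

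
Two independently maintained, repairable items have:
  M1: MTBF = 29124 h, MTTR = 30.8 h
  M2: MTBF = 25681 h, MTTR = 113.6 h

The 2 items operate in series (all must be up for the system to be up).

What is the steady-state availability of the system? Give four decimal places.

A(M1) = MTBF/(MTBF+MTTR) = 29124/(29124+30.8) = 0.998944
A(M2) = MTBF/(MTBF+MTTR) = 25681/(25681+113.6) = 0.995596
Series availability: 0.998944 × 0.995596 = 0.9945

0.9945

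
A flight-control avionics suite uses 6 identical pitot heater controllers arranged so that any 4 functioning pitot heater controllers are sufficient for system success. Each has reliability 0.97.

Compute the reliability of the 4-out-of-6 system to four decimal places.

R = Σ_{i=4}^{6} C(6,i) p^i (1−p)^{6−i} with p = 0.97
C(6,4)·0.97^4·0.03^2 = 0.011951
C(6,5)·0.97^5·0.03^1 = 0.154572
C(6,6)·0.97^6·0.03^0 = 0.832972
Sum = 0.9995

0.9995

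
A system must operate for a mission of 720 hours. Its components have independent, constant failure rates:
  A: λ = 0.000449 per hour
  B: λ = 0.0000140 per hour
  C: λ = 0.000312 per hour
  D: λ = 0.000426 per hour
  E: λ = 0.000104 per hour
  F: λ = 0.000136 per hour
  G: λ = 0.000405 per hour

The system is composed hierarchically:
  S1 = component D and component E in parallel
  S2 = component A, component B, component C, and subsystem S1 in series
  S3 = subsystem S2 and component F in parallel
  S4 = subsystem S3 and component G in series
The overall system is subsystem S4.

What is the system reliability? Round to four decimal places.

0.7165

R(A) = exp(−0.000449 × 720) = 0.723771
R(B) = exp(−0.0000140 × 720) = 0.989971
R(C) = exp(−0.000312 × 720) = 0.798804
R(D) = exp(−0.000426 × 720) = 0.735857
R(E) = exp(−0.000104 × 720) = 0.927855
R(F) = exp(−0.000136 × 720) = 0.906721
R(G) = exp(−0.000405 × 720) = 0.747067
Parallel (D and E): 1 − (1 − 0.735857)(1 − 0.927855) = 0.980943
Series (A, B, C, and [0.980943]): 0.723771 × 0.989971 × 0.798804 × 0.980943 = 0.561446
Parallel ([0.561446] and F): 1 − (1 − 0.561446)(1 − 0.906721) = 0.959092
Series ([0.959092] and G): 0.959092 × 0.747067 = 0.7165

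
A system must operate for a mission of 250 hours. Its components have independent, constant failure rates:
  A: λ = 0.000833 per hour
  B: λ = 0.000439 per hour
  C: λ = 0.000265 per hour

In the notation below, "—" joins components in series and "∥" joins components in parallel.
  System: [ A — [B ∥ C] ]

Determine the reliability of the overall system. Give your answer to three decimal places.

0.807

R(A) = exp(−0.000833 × 250) = 0.81200
R(B) = exp(−0.000439 × 250) = 0.89606
R(C) = exp(−0.000265 × 250) = 0.93590
Parallel (B and C): 1 − (1 − 0.89606)(1 − 0.93590) = 0.99334
Series (A and [0.99334]): 0.81200 × 0.99334 = 0.807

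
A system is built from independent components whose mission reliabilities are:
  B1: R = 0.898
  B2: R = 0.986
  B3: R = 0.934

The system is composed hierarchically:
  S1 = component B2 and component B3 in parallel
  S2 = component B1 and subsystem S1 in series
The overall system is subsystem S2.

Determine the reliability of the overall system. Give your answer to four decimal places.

0.8972

Parallel (B2 and B3): 1 − (1 − 0.986000)(1 − 0.934000) = 0.999076
Series (B1 and [0.999076]): 0.898000 × 0.999076 = 0.8972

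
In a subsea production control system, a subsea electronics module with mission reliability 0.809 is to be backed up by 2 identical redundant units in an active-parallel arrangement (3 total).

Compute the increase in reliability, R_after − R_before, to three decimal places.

0.184

R_before = 0.809
R_after = 1 − (1 − 0.809)^3 = 0.993
ΔR = 0.993 − 0.809 = 0.184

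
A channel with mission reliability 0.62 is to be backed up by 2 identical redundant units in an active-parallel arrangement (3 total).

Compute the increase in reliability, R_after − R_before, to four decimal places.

0.3251

R_before = 0.62
R_after = 1 − (1 − 0.62)^3 = 0.9451
ΔR = 0.9451 − 0.62 = 0.3251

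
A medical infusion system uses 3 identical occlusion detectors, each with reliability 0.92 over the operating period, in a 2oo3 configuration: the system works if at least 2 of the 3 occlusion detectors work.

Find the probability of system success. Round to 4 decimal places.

R = Σ_{i=2}^{3} C(3,i) p^i (1−p)^{3−i} with p = 0.92
C(3,2)·0.92^2·0.08^1 = 0.203136
C(3,3)·0.92^3·0.08^0 = 0.778688
Sum = 0.9818

0.9818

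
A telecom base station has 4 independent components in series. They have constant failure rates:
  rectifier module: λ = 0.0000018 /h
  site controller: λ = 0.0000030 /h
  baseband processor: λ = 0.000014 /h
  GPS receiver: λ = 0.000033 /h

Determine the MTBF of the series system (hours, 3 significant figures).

Series of exponential components: λ_sys = Σ λ_i
λ_sys = 0.0000018 + 0.0000030 + 0.000014 + 0.000033 = 5.1800e-05 /h
MTBF = 1 / λ_sys = 19300 h

19300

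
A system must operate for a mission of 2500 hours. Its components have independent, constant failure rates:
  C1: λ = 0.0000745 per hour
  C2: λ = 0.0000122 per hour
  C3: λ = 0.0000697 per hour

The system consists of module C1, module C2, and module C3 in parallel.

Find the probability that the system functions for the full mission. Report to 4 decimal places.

R(C1) = exp(−0.0000745 × 2500) = 0.830066
R(C2) = exp(−0.0000122 × 2500) = 0.969960
R(C3) = exp(−0.0000697 × 2500) = 0.840087
Parallel (C1, C2, and C3): 1 − (1 − 0.830066)(1 − 0.969960)(1 − 0.840087) = 0.9992

0.9992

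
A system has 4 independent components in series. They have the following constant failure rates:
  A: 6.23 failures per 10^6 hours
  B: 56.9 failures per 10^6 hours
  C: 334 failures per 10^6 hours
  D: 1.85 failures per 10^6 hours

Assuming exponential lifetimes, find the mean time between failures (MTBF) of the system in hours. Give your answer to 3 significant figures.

Series of exponential components: λ_sys = Σ λ_i
λ_sys = 0.00000623 + 0.0000569 + 0.000334 + 0.00000185 = 3.9898e-04 /h
MTBF = 1 / λ_sys = 2510 h

2510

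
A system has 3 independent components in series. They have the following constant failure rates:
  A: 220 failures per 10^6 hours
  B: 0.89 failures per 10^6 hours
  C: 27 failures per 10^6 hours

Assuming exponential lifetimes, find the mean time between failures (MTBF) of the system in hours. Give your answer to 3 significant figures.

Series of exponential components: λ_sys = Σ λ_i
λ_sys = 0.00022 + 0.00000089 + 0.000027 = 2.4789e-04 /h
MTBF = 1 / λ_sys = 4030 h

4030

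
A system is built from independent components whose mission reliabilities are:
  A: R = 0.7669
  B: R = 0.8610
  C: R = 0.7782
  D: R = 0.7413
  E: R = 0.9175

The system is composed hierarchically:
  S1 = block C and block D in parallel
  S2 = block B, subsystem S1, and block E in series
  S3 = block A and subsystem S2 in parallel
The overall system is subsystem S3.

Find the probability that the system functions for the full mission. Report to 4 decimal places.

Parallel (C and D): 1 − (1 − 0.778200)(1 − 0.741300) = 0.942620
Series (B, [0.942620], and E): 0.861000 × 0.942620 × 0.917500 = 0.744639
Parallel (A and [0.744639]): 1 − (1 − 0.766900)(1 − 0.744639) = 0.9405

0.9405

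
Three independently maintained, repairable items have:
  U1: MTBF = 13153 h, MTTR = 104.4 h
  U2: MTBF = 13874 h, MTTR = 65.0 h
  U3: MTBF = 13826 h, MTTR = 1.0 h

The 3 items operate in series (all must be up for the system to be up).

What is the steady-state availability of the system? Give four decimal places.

A(U1) = MTBF/(MTBF+MTTR) = 13153/(13153+104.4) = 0.992125
A(U2) = MTBF/(MTBF+MTTR) = 13874/(13874+65.0) = 0.995337
A(U3) = MTBF/(MTBF+MTTR) = 13826/(13826+1.0) = 0.999928
Series availability: 0.992125 × 0.995337 × 0.999928 = 0.9874

0.9874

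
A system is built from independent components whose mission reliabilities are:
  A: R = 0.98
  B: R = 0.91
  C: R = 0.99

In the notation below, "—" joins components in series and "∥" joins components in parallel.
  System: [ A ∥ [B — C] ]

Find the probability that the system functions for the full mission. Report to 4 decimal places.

0.9980

Series (B and C): 0.910000 × 0.990000 = 0.900900
Parallel (A and [0.900900]): 1 − (1 − 0.980000)(1 − 0.900900) = 0.9980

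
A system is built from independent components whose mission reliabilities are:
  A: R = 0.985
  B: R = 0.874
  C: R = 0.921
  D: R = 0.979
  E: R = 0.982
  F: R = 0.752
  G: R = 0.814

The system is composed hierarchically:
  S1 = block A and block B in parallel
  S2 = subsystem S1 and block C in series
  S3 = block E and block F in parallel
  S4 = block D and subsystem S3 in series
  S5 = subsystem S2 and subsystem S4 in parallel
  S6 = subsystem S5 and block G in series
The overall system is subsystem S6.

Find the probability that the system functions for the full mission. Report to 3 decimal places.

Parallel (A and B): 1 − (1 − 0.98500)(1 − 0.87400) = 0.99811
Series ([0.99811] and C): 0.99811 × 0.92100 = 0.91926
Parallel (E and F): 1 − (1 − 0.98200)(1 − 0.75200) = 0.99554
Series (D and [0.99554]): 0.97900 × 0.99554 = 0.97463
Parallel ([0.91926] and [0.97463]): 1 − (1 − 0.91926)(1 − 0.97463) = 0.99795
Series ([0.99795] and G): 0.99795 × 0.81400 = 0.812

0.812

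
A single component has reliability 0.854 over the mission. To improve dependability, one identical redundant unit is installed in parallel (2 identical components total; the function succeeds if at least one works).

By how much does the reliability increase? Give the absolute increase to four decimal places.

0.1247

R_before = 0.854
R_after = 1 − (1 − 0.854)^2 = 0.9787
ΔR = 0.9787 − 0.854 = 0.1247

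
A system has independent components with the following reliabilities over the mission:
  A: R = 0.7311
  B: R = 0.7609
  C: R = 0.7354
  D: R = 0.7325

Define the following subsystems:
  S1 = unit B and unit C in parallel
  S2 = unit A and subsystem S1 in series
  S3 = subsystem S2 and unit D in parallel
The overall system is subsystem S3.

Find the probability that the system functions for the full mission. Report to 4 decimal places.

Parallel (B and C): 1 − (1 − 0.760900)(1 − 0.735400) = 0.936734
Series (A and [0.936734]): 0.731100 × 0.936734 = 0.684846
Parallel ([0.684846] and D): 1 − (1 − 0.684846)(1 − 0.732500) = 0.9157

0.9157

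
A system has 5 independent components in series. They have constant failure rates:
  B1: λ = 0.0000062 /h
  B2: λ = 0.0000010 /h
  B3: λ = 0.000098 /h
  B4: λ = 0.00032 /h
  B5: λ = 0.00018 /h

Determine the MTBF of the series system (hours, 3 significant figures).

Series of exponential components: λ_sys = Σ λ_i
λ_sys = 0.0000062 + 0.0000010 + 0.000098 + 0.00032 + 0.00018 = 6.0520e-04 /h
MTBF = 1 / λ_sys = 1650 h

1650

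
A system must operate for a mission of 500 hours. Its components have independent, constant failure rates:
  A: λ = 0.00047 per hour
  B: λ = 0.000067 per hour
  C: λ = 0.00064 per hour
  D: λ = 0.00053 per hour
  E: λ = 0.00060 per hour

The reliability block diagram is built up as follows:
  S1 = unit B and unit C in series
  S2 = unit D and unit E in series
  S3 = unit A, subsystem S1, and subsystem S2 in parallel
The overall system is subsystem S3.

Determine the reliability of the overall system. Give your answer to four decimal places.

R(A) = exp(−0.00047 × 500) = 0.790571
R(B) = exp(−0.000067 × 500) = 0.967055
R(C) = exp(−0.00064 × 500) = 0.726149
R(D) = exp(−0.00053 × 500) = 0.767206
R(E) = exp(−0.00060 × 500) = 0.740818
Series (B and C): 0.967055 × 0.726149 = 0.702226
Series (D and E): 0.767206 × 0.740818 = 0.568360
Parallel (A, [0.702226], and [0.568360]): 1 − (1 − 0.790571)(1 − 0.702226)(1 − 0.568360) = 0.9731

0.9731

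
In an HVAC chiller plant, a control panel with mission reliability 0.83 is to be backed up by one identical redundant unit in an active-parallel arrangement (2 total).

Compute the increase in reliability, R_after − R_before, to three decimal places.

R_before = 0.83
R_after = 1 − (1 − 0.83)^2 = 0.971
ΔR = 0.971 − 0.83 = 0.141

0.141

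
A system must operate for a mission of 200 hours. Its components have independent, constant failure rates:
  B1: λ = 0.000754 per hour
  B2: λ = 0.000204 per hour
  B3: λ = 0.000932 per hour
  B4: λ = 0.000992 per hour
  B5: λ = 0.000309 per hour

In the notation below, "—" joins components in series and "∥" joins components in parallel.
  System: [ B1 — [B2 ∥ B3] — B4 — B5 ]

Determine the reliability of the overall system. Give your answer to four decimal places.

R(B1) = exp(−0.000754 × 200) = 0.860020
R(B2) = exp(−0.000204 × 200) = 0.960021
R(B3) = exp(−0.000932 × 200) = 0.829942
R(B4) = exp(−0.000992 × 200) = 0.820042
R(B5) = exp(−0.000309 × 200) = 0.940071
Parallel (B2 and B3): 1 − (1 − 0.960021)(1 − 0.829942) = 0.993201
Series (B1, [0.993201], B4, and B5): 0.860020 × 0.993201 × 0.820042 × 0.940071 = 0.6585

0.6585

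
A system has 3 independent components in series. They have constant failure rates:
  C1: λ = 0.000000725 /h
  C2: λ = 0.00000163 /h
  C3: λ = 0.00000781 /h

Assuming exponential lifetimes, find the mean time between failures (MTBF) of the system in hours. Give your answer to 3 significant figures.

Series of exponential components: λ_sys = Σ λ_i
λ_sys = 0.000000725 + 0.00000163 + 0.00000781 = 1.0165e-05 /h
MTBF = 1 / λ_sys = 98400 h

98400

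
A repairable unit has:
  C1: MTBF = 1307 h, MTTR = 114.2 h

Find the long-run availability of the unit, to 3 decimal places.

0.920

A(C1) = MTBF/(MTBF+MTTR) = 1307/(1307+114.2) = 0.920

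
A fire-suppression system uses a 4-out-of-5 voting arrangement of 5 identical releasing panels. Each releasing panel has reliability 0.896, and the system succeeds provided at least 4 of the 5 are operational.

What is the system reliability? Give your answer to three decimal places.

R = Σ_{i=4}^{5} C(5,i) p^i (1−p)^{5−i} with p = 0.896
C(5,4)·0.896^4·0.104^1 = 0.33515
C(5,5)·0.896^5·0.104^0 = 0.57748
Sum = 0.913

0.913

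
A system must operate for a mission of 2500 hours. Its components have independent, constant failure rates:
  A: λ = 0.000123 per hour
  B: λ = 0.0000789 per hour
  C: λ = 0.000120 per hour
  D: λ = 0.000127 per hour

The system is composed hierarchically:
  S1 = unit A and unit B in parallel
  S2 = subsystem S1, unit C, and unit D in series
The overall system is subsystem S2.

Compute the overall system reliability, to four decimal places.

R(A) = exp(−0.000123 × 2500) = 0.735283
R(B) = exp(−0.0000789 × 2500) = 0.820985
R(C) = exp(−0.000120 × 2500) = 0.740818
R(D) = exp(−0.000127 × 2500) = 0.727967
Parallel (A and B): 1 − (1 − 0.735283)(1 − 0.820985) = 0.952612
Series ([0.952612], C, and D): 0.952612 × 0.740818 × 0.727967 = 0.5137

0.5137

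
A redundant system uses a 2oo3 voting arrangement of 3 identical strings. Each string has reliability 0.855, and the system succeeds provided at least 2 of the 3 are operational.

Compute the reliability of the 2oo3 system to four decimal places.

0.9430

R = Σ_{i=2}^{3} C(3,i) p^i (1−p)^{3−i} with p = 0.855
C(3,2)·0.855^2·0.145^1 = 0.317996
C(3,3)·0.855^3·0.145^0 = 0.625026
Sum = 0.9430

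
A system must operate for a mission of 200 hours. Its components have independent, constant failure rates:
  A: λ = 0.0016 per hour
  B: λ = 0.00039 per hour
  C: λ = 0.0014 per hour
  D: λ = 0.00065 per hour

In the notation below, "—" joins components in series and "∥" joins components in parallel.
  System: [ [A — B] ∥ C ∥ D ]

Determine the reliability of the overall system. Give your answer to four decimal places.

R(A) = exp(−0.0016 × 200) = 0.726149
R(B) = exp(−0.00039 × 200) = 0.924964
R(C) = exp(−0.0014 × 200) = 0.755784
R(D) = exp(−0.00065 × 200) = 0.878095
Series (A and B): 0.726149 × 0.924964 = 0.671662
Parallel ([0.671662], C, and D): 1 − (1 − 0.671662)(1 − 0.755784)(1 − 0.878095) = 0.9902

0.9902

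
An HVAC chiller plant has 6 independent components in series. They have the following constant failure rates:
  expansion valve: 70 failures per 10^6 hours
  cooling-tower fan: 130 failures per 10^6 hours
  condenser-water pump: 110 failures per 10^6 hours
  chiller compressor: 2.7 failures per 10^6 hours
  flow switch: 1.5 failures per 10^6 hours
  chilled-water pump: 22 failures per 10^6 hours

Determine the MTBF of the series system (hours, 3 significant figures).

Series of exponential components: λ_sys = Σ λ_i
λ_sys = 0.000070 + 0.00013 + 0.00011 + 0.0000027 + 0.0000015 + 0.000022 = 3.3620e-04 /h
MTBF = 1 / λ_sys = 2970 h

2970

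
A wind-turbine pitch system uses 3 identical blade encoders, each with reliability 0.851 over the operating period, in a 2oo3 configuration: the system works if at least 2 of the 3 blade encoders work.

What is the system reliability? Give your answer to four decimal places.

0.9400

R = Σ_{i=2}^{3} C(3,i) p^i (1−p)^{3−i} with p = 0.851
C(3,2)·0.851^2·0.149^1 = 0.323718
C(3,3)·0.851^3·0.149^0 = 0.616295
Sum = 0.9400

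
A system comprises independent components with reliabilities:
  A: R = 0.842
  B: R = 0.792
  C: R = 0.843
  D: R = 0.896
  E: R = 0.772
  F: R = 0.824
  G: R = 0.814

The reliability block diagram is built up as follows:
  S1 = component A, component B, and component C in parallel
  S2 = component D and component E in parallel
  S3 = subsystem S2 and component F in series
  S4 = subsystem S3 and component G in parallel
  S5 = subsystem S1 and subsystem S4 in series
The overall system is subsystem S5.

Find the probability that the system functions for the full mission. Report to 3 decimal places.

0.959

Parallel (A, B, and C): 1 − (1 − 0.84200)(1 − 0.79200)(1 − 0.84300) = 0.99484
Parallel (D and E): 1 − (1 − 0.89600)(1 − 0.77200) = 0.97629
Series ([0.97629] and F): 0.97629 × 0.82400 = 0.80446
Parallel ([0.80446] and G): 1 − (1 − 0.80446)(1 − 0.81400) = 0.96363
Series ([0.99484] and [0.96363]): 0.99484 × 0.96363 = 0.959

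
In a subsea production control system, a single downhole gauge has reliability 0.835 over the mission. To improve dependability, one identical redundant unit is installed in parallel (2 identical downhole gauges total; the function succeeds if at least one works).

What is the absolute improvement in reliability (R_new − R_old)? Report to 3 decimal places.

0.138

R_before = 0.835
R_after = 1 − (1 − 0.835)^2 = 0.973
ΔR = 0.973 − 0.835 = 0.138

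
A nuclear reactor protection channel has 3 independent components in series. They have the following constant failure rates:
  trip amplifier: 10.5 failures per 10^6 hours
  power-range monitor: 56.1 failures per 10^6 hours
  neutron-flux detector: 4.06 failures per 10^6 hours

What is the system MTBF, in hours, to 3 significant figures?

14200

Series of exponential components: λ_sys = Σ λ_i
λ_sys = 0.0000105 + 0.0000561 + 0.00000406 = 7.0660e-05 /h
MTBF = 1 / λ_sys = 14200 h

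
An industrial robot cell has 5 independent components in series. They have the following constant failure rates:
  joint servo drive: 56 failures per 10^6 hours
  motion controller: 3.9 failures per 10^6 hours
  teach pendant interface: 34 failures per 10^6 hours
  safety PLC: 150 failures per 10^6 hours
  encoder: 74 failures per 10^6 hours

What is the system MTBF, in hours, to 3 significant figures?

3150

Series of exponential components: λ_sys = Σ λ_i
λ_sys = 0.000056 + 0.0000039 + 0.000034 + 0.00015 + 0.000074 = 3.1790e-04 /h
MTBF = 1 / λ_sys = 3150 h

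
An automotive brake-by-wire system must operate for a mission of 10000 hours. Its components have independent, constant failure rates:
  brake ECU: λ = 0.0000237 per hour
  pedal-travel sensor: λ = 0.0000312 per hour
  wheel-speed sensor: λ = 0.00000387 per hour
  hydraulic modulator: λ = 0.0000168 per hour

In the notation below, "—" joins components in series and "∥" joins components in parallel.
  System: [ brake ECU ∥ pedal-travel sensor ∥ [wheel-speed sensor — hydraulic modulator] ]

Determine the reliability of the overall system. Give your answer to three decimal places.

0.989

R(brake ECU) = exp(−0.0000237 × 10000) = 0.78899
R(pedal-travel sensor) = exp(−0.0000312 × 10000) = 0.73198
R(wheel-speed sensor) = exp(−0.00000387 × 10000) = 0.96204
R(hydraulic modulator) = exp(−0.0000168 × 10000) = 0.84535
Series (wheel-speed sensor and hydraulic modulator): 0.96204 × 0.84535 = 0.81326
Parallel (brake ECU, pedal-travel sensor, and [0.81326]): 1 − (1 − 0.78899)(1 − 0.73198)(1 − 0.81326) = 0.989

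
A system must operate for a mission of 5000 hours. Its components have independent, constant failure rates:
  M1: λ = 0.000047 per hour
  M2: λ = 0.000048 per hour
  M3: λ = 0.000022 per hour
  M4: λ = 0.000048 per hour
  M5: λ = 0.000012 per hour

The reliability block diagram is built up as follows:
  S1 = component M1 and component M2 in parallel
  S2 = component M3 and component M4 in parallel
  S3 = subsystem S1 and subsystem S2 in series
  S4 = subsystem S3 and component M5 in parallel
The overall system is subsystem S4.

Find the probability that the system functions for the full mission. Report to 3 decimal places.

0.996

R(M1) = exp(−0.000047 × 5000) = 0.79057
R(M2) = exp(−0.000048 × 5000) = 0.78663
R(M3) = exp(−0.000022 × 5000) = 0.89583
R(M4) = exp(−0.000048 × 5000) = 0.78663
R(M5) = exp(−0.000012 × 5000) = 0.94176
Parallel (M1 and M2): 1 − (1 − 0.79057)(1 − 0.78663) = 0.95531
Parallel (M3 and M4): 1 − (1 − 0.89583)(1 − 0.78663) = 0.97777
Series ([0.95531] and [0.97777]): 0.95531 × 0.97777 = 0.93407
Parallel ([0.93407] and M5): 1 − (1 − 0.93407)(1 − 0.94176) = 0.996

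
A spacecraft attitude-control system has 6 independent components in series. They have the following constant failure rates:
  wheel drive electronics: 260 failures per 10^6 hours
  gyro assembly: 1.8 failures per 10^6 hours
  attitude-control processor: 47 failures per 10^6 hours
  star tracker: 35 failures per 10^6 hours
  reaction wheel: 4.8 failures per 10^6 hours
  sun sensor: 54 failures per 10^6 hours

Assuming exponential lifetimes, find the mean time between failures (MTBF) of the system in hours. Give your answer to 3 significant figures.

2480

Series of exponential components: λ_sys = Σ λ_i
λ_sys = 0.00026 + 0.0000018 + 0.000047 + 0.000035 + 0.0000048 + 0.000054 = 4.0260e-04 /h
MTBF = 1 / λ_sys = 2480 h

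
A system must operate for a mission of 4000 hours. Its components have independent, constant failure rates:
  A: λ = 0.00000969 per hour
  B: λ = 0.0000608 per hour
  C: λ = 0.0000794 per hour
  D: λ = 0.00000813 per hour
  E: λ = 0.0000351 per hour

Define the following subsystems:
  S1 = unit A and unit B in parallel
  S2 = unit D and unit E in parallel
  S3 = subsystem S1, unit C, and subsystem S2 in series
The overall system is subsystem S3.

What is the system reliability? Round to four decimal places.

R(A) = exp(−0.00000969 × 4000) = 0.961982
R(B) = exp(−0.0000608 × 4000) = 0.784115
R(C) = exp(−0.0000794 × 4000) = 0.727894
R(D) = exp(−0.00000813 × 4000) = 0.968003
R(E) = exp(−0.0000351 × 4000) = 0.869011
Parallel (A and B): 1 − (1 − 0.961982)(1 − 0.784115) = 0.991792
Parallel (D and E): 1 − (1 − 0.968003)(1 − 0.869011) = 0.995809
Series ([0.991792], C, and [0.995809]): 0.991792 × 0.727894 × 0.995809 = 0.7189

0.7189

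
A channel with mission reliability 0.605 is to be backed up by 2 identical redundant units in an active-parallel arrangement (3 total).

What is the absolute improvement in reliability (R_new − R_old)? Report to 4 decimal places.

0.3334

R_before = 0.605
R_after = 1 − (1 − 0.605)^3 = 0.9384
ΔR = 0.9384 − 0.605 = 0.3334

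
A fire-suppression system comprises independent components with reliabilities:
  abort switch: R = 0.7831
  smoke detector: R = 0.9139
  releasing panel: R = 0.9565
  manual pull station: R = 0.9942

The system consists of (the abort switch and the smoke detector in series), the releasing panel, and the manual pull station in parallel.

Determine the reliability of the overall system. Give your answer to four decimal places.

Series (abort switch and smoke detector): 0.783100 × 0.913900 = 0.715675
Parallel ([0.715675], releasing panel, and manual pull station): 1 − (1 − 0.715675)(1 − 0.956500)(1 − 0.994200) = 0.9999

0.9999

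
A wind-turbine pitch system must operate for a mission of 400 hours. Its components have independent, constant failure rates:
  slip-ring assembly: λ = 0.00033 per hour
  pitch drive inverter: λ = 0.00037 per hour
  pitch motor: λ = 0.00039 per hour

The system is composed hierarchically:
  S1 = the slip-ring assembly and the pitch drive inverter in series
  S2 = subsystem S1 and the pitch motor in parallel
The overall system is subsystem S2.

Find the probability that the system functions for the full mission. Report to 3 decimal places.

0.965

R(slip-ring assembly) = exp(−0.00033 × 400) = 0.87634
R(pitch drive inverter) = exp(−0.00037 × 400) = 0.86243
R(pitch motor) = exp(−0.00039 × 400) = 0.85556
Series (slip-ring assembly and pitch drive inverter): 0.87634 × 0.86243 = 0.75578
Parallel ([0.75578] and pitch motor): 1 − (1 − 0.75578)(1 − 0.85556) = 0.965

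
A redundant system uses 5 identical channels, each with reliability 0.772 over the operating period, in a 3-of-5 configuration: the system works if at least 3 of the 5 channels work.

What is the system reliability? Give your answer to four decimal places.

R = Σ_{i=3}^{5} C(5,i) p^i (1−p)^{5−i} with p = 0.772
C(5,3)·0.772^3·0.228^2 = 0.239178
C(5,4)·0.772^4·0.228^1 = 0.404924
C(5,5)·0.772^5·0.228^0 = 0.274212
Sum = 0.9183

0.9183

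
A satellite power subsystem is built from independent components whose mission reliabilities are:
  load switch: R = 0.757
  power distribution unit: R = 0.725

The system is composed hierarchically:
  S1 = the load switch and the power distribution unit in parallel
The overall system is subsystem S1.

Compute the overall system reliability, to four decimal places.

0.9332

Parallel (load switch and power distribution unit): 1 − (1 − 0.757000)(1 − 0.725000) = 0.9332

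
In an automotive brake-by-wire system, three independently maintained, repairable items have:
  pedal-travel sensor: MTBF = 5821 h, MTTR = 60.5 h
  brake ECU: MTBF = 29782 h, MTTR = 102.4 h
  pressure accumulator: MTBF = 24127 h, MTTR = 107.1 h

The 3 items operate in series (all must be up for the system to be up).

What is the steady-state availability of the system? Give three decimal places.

0.982

A(pedal-travel sensor) = MTBF/(MTBF+MTTR) = 5821/(5821+60.5) = 0.989714
A(brake ECU) = MTBF/(MTBF+MTTR) = 29782/(29782+102.4) = 0.996573
A(pressure accumulator) = MTBF/(MTBF+MTTR) = 24127/(24127+107.1) = 0.995581
Series availability: 0.989714 × 0.996573 × 0.995581 = 0.982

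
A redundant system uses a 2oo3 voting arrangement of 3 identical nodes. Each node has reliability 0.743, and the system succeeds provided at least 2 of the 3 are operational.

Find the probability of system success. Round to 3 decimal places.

R = Σ_{i=2}^{3} C(3,i) p^i (1−p)^{3−i} with p = 0.743
C(3,2)·0.743^2·0.257^1 = 0.42563
C(3,3)·0.743^3·0.257^0 = 0.41017
Sum = 0.836

0.836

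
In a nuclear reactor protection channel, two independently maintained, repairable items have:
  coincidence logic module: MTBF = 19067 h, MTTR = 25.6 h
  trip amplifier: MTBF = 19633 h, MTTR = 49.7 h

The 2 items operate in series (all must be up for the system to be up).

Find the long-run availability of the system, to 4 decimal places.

A(coincidence logic module) = MTBF/(MTBF+MTTR) = 19067/(19067+25.6) = 0.998659
A(trip amplifier) = MTBF/(MTBF+MTTR) = 19633/(19633+49.7) = 0.997475
Series availability: 0.998659 × 0.997475 = 0.9961

0.9961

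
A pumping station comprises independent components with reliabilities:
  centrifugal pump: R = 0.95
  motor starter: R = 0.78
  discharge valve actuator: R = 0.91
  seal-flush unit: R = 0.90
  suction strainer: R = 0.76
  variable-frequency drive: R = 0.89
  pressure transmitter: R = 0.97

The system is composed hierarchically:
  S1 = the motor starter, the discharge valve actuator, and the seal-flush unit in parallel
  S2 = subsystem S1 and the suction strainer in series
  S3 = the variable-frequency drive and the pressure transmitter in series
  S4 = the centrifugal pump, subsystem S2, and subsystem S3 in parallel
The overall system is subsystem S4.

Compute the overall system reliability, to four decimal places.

Parallel (motor starter, discharge valve actuator, and seal-flush unit): 1 − (1 − 0.780000)(1 − 0.910000)(1 − 0.900000) = 0.998020
Series ([0.998020] and suction strainer): 0.998020 × 0.760000 = 0.758495
Series (variable-frequency drive and pressure transmitter): 0.890000 × 0.970000 = 0.863300
Parallel (centrifugal pump, [0.758495], and [0.863300]): 1 − (1 − 0.950000)(1 − 0.758495)(1 − 0.863300) = 0.9983

0.9983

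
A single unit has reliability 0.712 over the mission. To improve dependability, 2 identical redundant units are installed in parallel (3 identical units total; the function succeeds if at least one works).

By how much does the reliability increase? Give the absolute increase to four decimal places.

R_before = 0.712
R_after = 1 − (1 − 0.712)^3 = 0.9761
ΔR = 0.9761 − 0.712 = 0.2641

0.2641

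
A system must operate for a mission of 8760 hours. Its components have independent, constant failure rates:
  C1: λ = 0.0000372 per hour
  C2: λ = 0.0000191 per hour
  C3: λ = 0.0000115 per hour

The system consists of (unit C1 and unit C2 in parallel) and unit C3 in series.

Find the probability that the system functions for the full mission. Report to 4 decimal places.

R(C1) = exp(−0.0000372 × 8760) = 0.721898
R(C2) = exp(−0.0000191 × 8760) = 0.845932
R(C3) = exp(−0.0000115 × 8760) = 0.904168
Parallel (C1 and C2): 1 − (1 − 0.721898)(1 − 0.845932) = 0.957153
Series ([0.957153] and C3): 0.957153 × 0.904168 = 0.8654

0.8654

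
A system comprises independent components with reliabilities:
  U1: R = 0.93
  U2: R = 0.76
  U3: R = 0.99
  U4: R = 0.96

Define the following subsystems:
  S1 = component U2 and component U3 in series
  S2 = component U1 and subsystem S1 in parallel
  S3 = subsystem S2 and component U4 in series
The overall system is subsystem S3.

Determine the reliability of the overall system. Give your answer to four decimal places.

0.9434

Series (U2 and U3): 0.760000 × 0.990000 = 0.752400
Parallel (U1 and [0.752400]): 1 − (1 − 0.930000)(1 − 0.752400) = 0.982668
Series ([0.982668] and U4): 0.982668 × 0.960000 = 0.9434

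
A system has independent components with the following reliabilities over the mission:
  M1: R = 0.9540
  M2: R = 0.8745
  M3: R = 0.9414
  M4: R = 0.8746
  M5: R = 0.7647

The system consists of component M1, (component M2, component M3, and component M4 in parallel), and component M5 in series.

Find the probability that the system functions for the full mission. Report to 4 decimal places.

0.7289

Parallel (M2, M3, and M4): 1 − (1 − 0.874500)(1 − 0.941400)(1 − 0.874600) = 0.999078
Series (M1, [0.999078], and M5): 0.954000 × 0.999078 × 0.764700 = 0.7289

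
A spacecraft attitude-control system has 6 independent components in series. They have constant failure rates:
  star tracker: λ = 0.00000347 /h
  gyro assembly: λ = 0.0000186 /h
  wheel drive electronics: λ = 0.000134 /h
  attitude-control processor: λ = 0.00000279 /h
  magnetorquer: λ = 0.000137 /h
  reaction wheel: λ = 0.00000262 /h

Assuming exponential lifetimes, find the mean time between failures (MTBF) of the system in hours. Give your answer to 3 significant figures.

Series of exponential components: λ_sys = Σ λ_i
λ_sys = 0.00000347 + 0.0000186 + 0.000134 + 0.00000279 + 0.000137 + 0.00000262 = 2.9848e-04 /h
MTBF = 1 / λ_sys = 3350 h

3350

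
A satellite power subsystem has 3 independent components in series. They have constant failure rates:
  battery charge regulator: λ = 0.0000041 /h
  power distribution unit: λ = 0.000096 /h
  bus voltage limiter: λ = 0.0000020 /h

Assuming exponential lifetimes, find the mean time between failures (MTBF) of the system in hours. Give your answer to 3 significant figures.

9790

Series of exponential components: λ_sys = Σ λ_i
λ_sys = 0.0000041 + 0.000096 + 0.0000020 = 1.0210e-04 /h
MTBF = 1 / λ_sys = 9790 h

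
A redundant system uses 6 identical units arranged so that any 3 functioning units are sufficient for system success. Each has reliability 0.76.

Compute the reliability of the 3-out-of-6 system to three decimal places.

0.967

R = Σ_{i=3}^{6} C(6,i) p^i (1−p)^{6−i} with p = 0.76
C(6,3)·0.76^3·0.24^3 = 0.12137
C(6,4)·0.76^4·0.24^2 = 0.28825
C(6,5)·0.76^5·0.24^1 = 0.36512
C(6,6)·0.76^6·0.24^0 = 0.19270
Sum = 0.967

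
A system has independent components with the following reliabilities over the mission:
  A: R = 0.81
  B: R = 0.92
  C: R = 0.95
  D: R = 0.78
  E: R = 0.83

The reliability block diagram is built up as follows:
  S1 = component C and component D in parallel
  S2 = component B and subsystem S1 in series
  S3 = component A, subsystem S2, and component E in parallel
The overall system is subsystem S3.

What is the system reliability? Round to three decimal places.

Parallel (C and D): 1 − (1 − 0.95000)(1 − 0.78000) = 0.98900
Series (B and [0.98900]): 0.92000 × 0.98900 = 0.90988
Parallel (A, [0.90988], and E): 1 − (1 − 0.81000)(1 − 0.90988)(1 − 0.83000) = 0.997

0.997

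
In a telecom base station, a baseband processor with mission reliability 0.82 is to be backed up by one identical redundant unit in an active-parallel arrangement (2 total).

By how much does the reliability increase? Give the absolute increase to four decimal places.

0.1476

R_before = 0.82
R_after = 1 − (1 − 0.82)^2 = 0.9676
ΔR = 0.9676 − 0.82 = 0.1476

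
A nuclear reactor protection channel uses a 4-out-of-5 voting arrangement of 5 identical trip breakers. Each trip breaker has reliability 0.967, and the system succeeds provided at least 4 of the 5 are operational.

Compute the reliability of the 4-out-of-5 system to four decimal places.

0.9898

R = Σ_{i=4}^{5} C(5,i) p^i (1−p)^{5−i} with p = 0.967
C(5,4)·0.967^4·0.033^1 = 0.144275
C(5,5)·0.967^5·0.033^0 = 0.845537
Sum = 0.9898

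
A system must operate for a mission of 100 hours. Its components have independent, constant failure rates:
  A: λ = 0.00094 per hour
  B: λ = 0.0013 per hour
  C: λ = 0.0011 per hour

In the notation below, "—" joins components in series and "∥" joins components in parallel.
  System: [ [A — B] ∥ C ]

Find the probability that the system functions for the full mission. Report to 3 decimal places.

0.979

R(A) = exp(−0.00094 × 100) = 0.91028
R(B) = exp(−0.0013 × 100) = 0.87810
R(C) = exp(−0.0011 × 100) = 0.89583
Series (A and B): 0.91028 × 0.87810 = 0.79932
Parallel ([0.79932] and C): 1 − (1 − 0.79932)(1 − 0.89583) = 0.979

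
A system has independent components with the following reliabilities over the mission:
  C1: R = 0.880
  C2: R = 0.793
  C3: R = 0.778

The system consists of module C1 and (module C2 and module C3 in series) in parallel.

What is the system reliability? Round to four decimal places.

0.9540

Series (C2 and C3): 0.793000 × 0.778000 = 0.616954
Parallel (C1 and [0.616954]): 1 − (1 − 0.880000)(1 − 0.616954) = 0.9540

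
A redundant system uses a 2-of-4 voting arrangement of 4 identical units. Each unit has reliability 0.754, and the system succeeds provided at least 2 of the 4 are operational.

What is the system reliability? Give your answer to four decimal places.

0.9514

R = Σ_{i=2}^{4} C(4,i) p^i (1−p)^{4−i} with p = 0.754
C(4,2)·0.754^2·0.246^2 = 0.206426
C(4,3)·0.754^3·0.246^1 = 0.421802
C(4,4)·0.754^4·0.246^0 = 0.323210
Sum = 0.9514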